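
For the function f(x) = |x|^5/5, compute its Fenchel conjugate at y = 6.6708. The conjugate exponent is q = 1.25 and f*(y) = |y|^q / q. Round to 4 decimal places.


The conjugate exponent q satisfies 1/p + 1/q = 1.
p = 5, so q = 5/(5 - 1) = 1.25
|y|^q = 6.6708^1.25 = 10.7207
f*(6.6708) = 10.7207 / 1.25 = 8.5765


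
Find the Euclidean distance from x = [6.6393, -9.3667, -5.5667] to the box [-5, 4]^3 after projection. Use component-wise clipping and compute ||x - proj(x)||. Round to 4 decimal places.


Project each component onto [-5, 4].
clip(6.6393) = 4.0, clip(-9.3667) = -5.0, clip(-5.5667) = -5.0
Projection = [4.0, -5.0, -5.0]
Squared diffs: [6.9659, 19.0681, 0.3211]
Distance = sqrt(26.3551) = 5.1337


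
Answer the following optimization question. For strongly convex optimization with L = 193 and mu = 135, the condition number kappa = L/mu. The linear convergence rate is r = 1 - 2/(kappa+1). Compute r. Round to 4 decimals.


Step 1: Compute the condition number.
kappa = L/mu = 193/135 = 1.4296
Step 2: Compute the convergence rate.
r = 1 - 2/(kappa + 1) = 1 - 2*mu/(L + mu) = (L - mu)/(L + mu) = 58/328 = 0.1768


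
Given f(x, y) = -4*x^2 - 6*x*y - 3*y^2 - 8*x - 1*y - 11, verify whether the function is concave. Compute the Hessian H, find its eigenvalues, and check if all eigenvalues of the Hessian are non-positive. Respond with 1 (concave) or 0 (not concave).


The Hessian of f(x,y) = -4*x^2 - 6*x*y - 3*y^2 - 8*x - 1*y - 11 is:
H = [[-8, -6], [-6, -6]]
Trace = -8 - 6 = -14
Determinant = -8*-6 - (-6)^2 = 12
Discriminant = (-14)^2 - 4*12 = 148.0
Eigenvalues: lambda_1 = -13.0828, lambda_2 = -0.9172
The function is concave.

1


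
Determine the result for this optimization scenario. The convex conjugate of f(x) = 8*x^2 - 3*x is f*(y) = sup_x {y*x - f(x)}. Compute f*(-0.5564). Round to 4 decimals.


f*(y) = sup_x {y*x - a*x^2 - b*x} = sup_x {(y-b)*x - a*x^2}
FOC: (y - b) - 2a*x = 0 => x* = (y - b)/(2a)
x* = (-0.5564 + 3)/(2*8) = 0.1527
f*(-0.5564) = (y-b)^2/(4a) = (-0.5564 + 3)^2/(4*8)
= 5.9712/32 = 0.1866


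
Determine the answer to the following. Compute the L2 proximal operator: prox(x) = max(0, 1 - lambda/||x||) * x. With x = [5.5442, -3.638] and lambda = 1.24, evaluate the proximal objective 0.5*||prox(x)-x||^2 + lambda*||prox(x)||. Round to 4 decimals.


Step 1: Compute ||x||.
||x|| = 6.6312
Step 2: Compute scaling factor.
scale = max(0, 1 - 1.24/6.6312) = 0.813
Step 3: prox(x) = [4.5075, -2.9577]
||prox(x)|| = 5.3912
Step 4: Proximal objective.
0.5*||prox-x||^2 = 0.7688
lambda*||prox|| = 6.6851
Total = 7.4539


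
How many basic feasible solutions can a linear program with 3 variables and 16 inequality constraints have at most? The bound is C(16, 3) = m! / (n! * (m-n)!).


Each vertex corresponds to some choice of n active constraints out of m, so the number of vertices is at most C(m, n) = m! / (n!(m-n)!).
m = 16, n = 3
Numerator: 16 * 15 * 14
Denominator: 3! = 6
C(16, 3) = 560


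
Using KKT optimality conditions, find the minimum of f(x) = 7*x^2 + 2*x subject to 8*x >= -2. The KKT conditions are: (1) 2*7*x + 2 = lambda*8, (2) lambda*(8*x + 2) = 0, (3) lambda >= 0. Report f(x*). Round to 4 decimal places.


Step 1: Try lambda = 0 (constraint inactive).
Stationarity: 2*7*x + 2 = 0
x* = -2/(2*7) = -1/7 = -0.1429 (rounded; the exact value -1/7 is used below)
Check constraint: 8*-0.1429 = -1.1432 >= -2 -- satisfied.
Step 2: Compute optimal value.
f(x*) = 7*(-1/7)^2 + 2*(-1/7) = -0.1429


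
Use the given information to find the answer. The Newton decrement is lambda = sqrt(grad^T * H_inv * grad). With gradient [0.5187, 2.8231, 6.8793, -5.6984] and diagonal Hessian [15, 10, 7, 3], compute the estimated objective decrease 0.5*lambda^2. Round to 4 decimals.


Step 1: H is diagonal, so H^(-1) * g = [0.0346, 0.2823, 0.9828, -1.8995].
Step 2: g^T H^(-1) g = sum_i g_i^2 / H_ii
  = (0.5187)^2/15 + (2.8231)^2/10 + (6.8793)^2/7 + (-5.6984)^2/3
  = 0.0179 + 0.797 + 6.7607 + 10.8239 = 18.3995
Step 3: Objective decrease = 0.5 * g^T H^(-1) g = 9.1998


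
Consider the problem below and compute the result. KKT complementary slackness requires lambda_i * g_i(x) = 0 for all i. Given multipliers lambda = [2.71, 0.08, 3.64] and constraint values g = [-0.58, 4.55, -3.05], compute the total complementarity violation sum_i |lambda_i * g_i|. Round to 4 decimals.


KKT complementary slackness check:
lambda_1 * g_1 = 2.71 * -0.58 = -1.5718
lambda_2 * g_2 = 0.08 * 4.55 = 0.364
lambda_3 * g_3 = 3.64 * -3.05 = -11.102
Total violation = 1.5718 + 0.364 + 11.102 = 13.0378


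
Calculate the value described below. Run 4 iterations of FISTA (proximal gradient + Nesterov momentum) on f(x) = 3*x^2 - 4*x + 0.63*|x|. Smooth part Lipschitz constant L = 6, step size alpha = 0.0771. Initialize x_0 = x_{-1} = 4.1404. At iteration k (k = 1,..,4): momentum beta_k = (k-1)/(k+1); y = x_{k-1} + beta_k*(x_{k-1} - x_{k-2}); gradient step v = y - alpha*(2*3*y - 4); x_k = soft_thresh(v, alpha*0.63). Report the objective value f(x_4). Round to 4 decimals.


FISTA on f(x) = 3*x^2 - 4*x + 0.63*|x|
L = 6, alpha = 0.0771
Iteration 1: beta = 0.0, y = 4.1404 + 0.0*(4.1404 - 4.1404) = 4.1404
  grad(y) = 20.8424, v = y - alpha*grad = 2.5335
  prox(v) = soft_thresh(2.5335, 0.0486) = 2.4849
Iteration 2: beta = 0.3333, y = 2.4849 + 0.3333*(2.4849 - 4.1404) = 1.933
  grad(y) = 7.5982, v = y - alpha*grad = 1.3472
  prox(v) = soft_thresh(1.3472, 0.0486) = 1.2986
Iteration 3: beta = 0.5, y = 1.2986 + 0.5*(1.2986 - 2.4849) = 0.7055
  grad(y) = 0.2331, v = y - alpha*grad = 0.6875
  prox(v) = soft_thresh(0.6875, 0.0486) = 0.639
Iteration 4: beta = 0.6, y = 0.639 + 0.6*(0.639 - 1.2986) = 0.2432
  grad(y) = -2.5409, v = y - alpha*grad = 0.4391
  prox(v) = soft_thresh(0.4391, 0.0486) = 0.3905
f(x_4) = 3*0.3905^2 - 4*0.3905 + 0.63*|0.3905| = -0.8585


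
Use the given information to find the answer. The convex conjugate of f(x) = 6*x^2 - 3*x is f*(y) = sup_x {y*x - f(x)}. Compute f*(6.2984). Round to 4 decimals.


f*(y) = sup_x {y*x - a*x^2 - b*x} = sup_x {(y-b)*x - a*x^2}
FOC: (y - b) - 2a*x = 0 => x* = (y - b)/(2a)
x* = (6.2984 + 3)/(2*6) = 0.7749
f*(6.2984) = (y-b)^2/(4a) = (6.2984 + 3)^2/(4*6)
= 86.4602/24 = 3.6025


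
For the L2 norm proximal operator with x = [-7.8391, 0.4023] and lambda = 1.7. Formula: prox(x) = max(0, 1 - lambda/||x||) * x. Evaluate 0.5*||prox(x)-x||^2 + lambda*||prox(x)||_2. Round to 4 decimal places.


Step 1: Compute ||x||.
||x|| = 7.8494
Step 2: Compute scaling factor.
scale = max(0, 1 - 1.7/7.8494) = 0.7834
Step 3: prox(x) = [-6.1413, 0.3152]
||prox(x)|| = 6.1494
Step 4: Proximal objective.
0.5*||prox-x||^2 = 1.445
lambda*||prox|| = 10.454
Total = 11.899


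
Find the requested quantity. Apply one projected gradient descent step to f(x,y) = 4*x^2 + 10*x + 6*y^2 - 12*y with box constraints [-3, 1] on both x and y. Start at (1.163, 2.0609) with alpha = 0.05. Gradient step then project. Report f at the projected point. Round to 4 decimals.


Step 1: Compute gradient at (1.163, 2.0609).
grad_x = 2*4*1.163 + 10 = 19.304
grad_y = 2*6*2.0609 - 12 = 12.7308
Step 2: Gradient step.
x_raw = 1.163 - 0.05*19.304 = 0.1978
y_raw = 2.0609 - 0.05*12.7308 = 1.4244
Step 3: Project onto [-3, 1].
x_proj = clip(0.1978) = 0.1978
y_proj = clip(1.4244) = 1.0
Step 4: Evaluate f.
f(0.1978, 1.0) = -3.8655


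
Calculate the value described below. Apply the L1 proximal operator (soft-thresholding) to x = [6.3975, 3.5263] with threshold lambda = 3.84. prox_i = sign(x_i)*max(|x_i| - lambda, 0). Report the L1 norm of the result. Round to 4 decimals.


Soft-thresholding with lambda = 3.84:
prox(6.3975) = sign(6.3975)*max(|6.3975| - 3.84, 0) = 2.5575
prox(3.5263) = sign(3.5263)*max(|3.5263| - 3.84, 0) = 0.0
prox(x) = [2.5575, 0.0]
||prox(x)||_1 = 2.5575 + 0.0 = 2.5575


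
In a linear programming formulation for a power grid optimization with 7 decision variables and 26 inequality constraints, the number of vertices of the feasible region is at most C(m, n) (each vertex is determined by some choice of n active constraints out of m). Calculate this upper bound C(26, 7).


Each vertex corresponds to some choice of n active constraints out of m, so the number of vertices is at most C(m, n) = m! / (n!(m-n)!).
m = 26, n = 7
Numerator: 26 * 25 * 24 * 23 * 22 * 21 * 20
Denominator: 7! = 5040
C(26, 7) = 657800


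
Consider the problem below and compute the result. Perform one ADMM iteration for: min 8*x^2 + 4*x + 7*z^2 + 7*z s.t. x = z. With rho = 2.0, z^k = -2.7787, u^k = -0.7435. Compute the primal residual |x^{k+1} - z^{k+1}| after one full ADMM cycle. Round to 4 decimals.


ADMM iteration with rho = 2.0, z^k = -2.7787, u^k = -0.7435
Step 1: x-update.
Minimize 8*x^2 + 4*x + (2.0/2)*(x + 2.7787 - 0.7435)^2
FOC: (2*8 + 2.0)*x = -4 + 2.0*(-2.7787 + 0.7435)
x^{k+1} = -0.4484
Step 2: z-update.
Minimize 7*z^2 + 7*z + (2.0/2)*(-0.4484 - z - 0.7435)^2
FOC: (2*7 + 2.0)*z = -7 + 2.0*(-0.4484 - 0.7435)
z^{k+1} = -0.5865
Step 3: u-update.
u^{k+1} = -0.7435 - 0.4484 + 0.5865 = -0.6054
Step 4: Primal residual = |-0.4484 + 0.5865| = 0.1381


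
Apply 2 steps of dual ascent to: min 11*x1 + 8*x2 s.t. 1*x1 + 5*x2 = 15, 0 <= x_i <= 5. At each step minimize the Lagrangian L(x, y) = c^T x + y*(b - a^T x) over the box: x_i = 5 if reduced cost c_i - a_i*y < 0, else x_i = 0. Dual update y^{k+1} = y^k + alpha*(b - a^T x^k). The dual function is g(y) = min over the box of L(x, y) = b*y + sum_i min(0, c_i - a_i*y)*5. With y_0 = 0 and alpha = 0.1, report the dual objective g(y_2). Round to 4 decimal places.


Dual ascent for LP: min 11*x1 + 8*x2, 1*x1 + 5*x2 = 15, 0 <= x_i <= 5
Step 1: y^k = 0.0, reduced costs: (11.0, 8.0)
  x^k = (0.0, 0.0), subgradient = b - a^T x = 15.0
  y^{k+1} = 0.0 + 0.1*15.0 = 1.5
Step 2: y^k = 1.5, reduced costs: (9.5, 0.5)
  x^k = (0.0, 0.0), subgradient = b - a^T x = 15.0
  y^{k+1} = 1.5 + 0.1*15.0 = 3.0
Dual objective at y_2 = 3.0: reduced costs (8.0, -7.0), box minimizer x = (0.0, 5.0)
g(y_2) = b*y + (c1 - a1*y)*x1 + (c2 - a2*y)*x2 = 15*3.0 + 8.0*0.0 + (-7.0)*5.0 = 45.0 + 0.0 - 35.0 = 10.0


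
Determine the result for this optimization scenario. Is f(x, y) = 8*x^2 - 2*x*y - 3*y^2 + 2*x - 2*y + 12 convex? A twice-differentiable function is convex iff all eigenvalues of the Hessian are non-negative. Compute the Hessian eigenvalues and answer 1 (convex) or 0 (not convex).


The Hessian of f(x,y) = 8*x^2 - 2*x*y - 3*y^2 + 2*x - 2*y + 12 is:
H = [[16, -2], [-2, -6]]
Trace = 16 - 6 = 10
Determinant = 16*-6 - (-2)^2 = -100
Discriminant = (10)^2 - 4*-100 = 500.0
Eigenvalues: lambda_1 = -6.1803, lambda_2 = 16.1803
The function is not convex.

0


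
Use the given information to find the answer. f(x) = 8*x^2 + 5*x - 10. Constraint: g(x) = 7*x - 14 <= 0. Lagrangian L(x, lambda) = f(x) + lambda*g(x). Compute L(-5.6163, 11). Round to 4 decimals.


Step 1: Evaluate f(x).
f(-5.6163) = 8*(-5.6163)^2 + 5*(-5.6163) - 10 = 214.2611
Step 2: Evaluate g(x).
g(-5.6163) = 7*-5.6163 - 14 = -53.3141
Step 3: Compute Lagrangian.
L = 214.2611 + 11*-53.3141 = -372.194


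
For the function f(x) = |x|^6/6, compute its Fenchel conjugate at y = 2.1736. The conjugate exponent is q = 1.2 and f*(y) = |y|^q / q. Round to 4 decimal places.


The conjugate exponent q satisfies 1/p + 1/q = 1.
p = 6, so q = 6/(6 - 1) = 1.2
|y|^q = 2.1736^1.2 = 2.5387
f*(2.1736) = 2.5387 / 1.2 = 2.1156


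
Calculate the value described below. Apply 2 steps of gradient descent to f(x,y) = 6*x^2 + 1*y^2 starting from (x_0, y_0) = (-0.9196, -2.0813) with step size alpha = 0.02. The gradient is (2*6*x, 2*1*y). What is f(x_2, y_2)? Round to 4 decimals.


Gradient descent on f(x,y) = 6*x^2 + 1*y^2.
Starting point: (-0.9196, -2.0813), alpha = 0.02
Step 1: grad_x = 2*6*-0.9196 = -11.0352, grad_y = 2*1*-2.0813 = -4.1626
  x_1 = -0.9196 - 0.02*-11.0352 = -0.6989
  y_1 = -2.0813 - 0.02*-4.1626 = -1.998
Step 2: grad_x = 2*6*-0.6989 = -8.3868, grad_y = 2*1*-1.998 = -3.9961
  x_2 = -0.6989 - 0.02*-8.3868 = -0.5312
  y_2 = -1.998 - 0.02*-3.9961 = -1.9181
f(-0.5312, -1.9181) = 6*(-0.5312)^2 + 1*(-1.9181)^2 = 5.372


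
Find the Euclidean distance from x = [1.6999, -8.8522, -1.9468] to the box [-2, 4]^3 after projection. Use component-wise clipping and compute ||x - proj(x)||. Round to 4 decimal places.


Project each component onto [-2, 4].
clip(1.6999) = 1.6999, clip(-8.8522) = -2.0, clip(-1.9468) = -1.9468
Projection = [1.6999, -2.0, -1.9468]
Squared diffs: [0.0, 46.9526, 0.0]
Distance = sqrt(46.9526) = 6.8522


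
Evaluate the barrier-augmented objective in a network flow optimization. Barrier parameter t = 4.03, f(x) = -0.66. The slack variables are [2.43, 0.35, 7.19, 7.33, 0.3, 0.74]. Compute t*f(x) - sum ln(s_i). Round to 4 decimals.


Step 1: Compute log-barrier.
ln values: [0.8879, -1.0498, 1.9727, 1.992, -1.204, -0.3011]
phi = -(0.8879 - 1.0498 + 1.9727 + 1.992 - 1.204 - 0.3011) = -2.2977
Step 2: Compute augmented objective.
t*f(x) = 4.03*-0.66 = -2.6598
Total = -2.6598 - 2.2977 = -4.9575


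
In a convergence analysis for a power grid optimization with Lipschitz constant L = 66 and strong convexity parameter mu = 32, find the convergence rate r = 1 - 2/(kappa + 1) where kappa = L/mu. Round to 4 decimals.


Step 1: Compute the condition number.
kappa = L/mu = 66/32 = 2.0625
Step 2: Compute the convergence rate.
r = 1 - 2/(kappa + 1) = 1 - 2*mu/(L + mu) = (L - mu)/(L + mu) = 34/98 = 0.3469


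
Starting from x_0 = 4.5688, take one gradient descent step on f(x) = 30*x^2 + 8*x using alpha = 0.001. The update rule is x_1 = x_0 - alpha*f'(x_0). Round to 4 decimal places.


We compute the gradient at x_0 and apply the update.
f'(x) = 60*x + 8
f'(4.5688) = 60*4.5688 + 8 = 282.128
x_1 = 4.5688 - 0.001*282.128 = 4.2867


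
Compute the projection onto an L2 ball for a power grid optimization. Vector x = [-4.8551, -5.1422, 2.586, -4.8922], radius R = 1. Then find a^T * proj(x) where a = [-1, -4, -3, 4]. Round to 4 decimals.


Step 1: Compute ||x|| (intermediates to 6 decimals).
||x|| = sqrt((-4.8551)^2 + (-5.1422)^2 + 2.586^2 + (-4.8922)^2) = 8.979712
Step 2: Project.
Since ||x|| > R, scale = R/||x|| = 1/8.979712 = 0.111362, proj(x) = scale * x
proj(x) = [-0.540674, -0.572646, 0.287982, -0.544805]
Step 3: Dot product.
a^T * proj(x) = -1*(-0.540674) - 4*(-0.572646) - 3*0.287982 + 4*(-0.544805) = -0.2119


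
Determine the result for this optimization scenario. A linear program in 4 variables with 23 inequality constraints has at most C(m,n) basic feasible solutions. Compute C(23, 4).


Each vertex corresponds to some choice of n active constraints out of m, so the number of vertices is at most C(m, n) = m! / (n!(m-n)!).
m = 23, n = 4
Numerator: 23 * 22 * 21 * 20
Denominator: 4! = 24
C(23, 4) = 8855


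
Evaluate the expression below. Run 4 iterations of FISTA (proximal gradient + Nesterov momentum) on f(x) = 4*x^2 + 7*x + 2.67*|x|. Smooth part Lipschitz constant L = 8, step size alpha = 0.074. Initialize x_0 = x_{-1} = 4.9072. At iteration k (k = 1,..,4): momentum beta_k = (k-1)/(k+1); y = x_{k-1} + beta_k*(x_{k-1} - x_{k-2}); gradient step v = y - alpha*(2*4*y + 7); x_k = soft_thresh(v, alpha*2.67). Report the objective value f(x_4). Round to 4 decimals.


FISTA on f(x) = 4*x^2 + 7*x + 2.67*|x|
L = 8, alpha = 0.074
Iteration 1: beta = 0.0, y = 4.9072 + 0.0*(4.9072 - 4.9072) = 4.9072
  grad(y) = 46.2576, v = y - alpha*grad = 1.4841
  prox(v) = soft_thresh(1.4841, 0.1976) = 1.2866
Iteration 2: beta = 0.3333, y = 1.2866 + 0.3333*(1.2866 - 4.9072) = 0.0797
  grad(y) = 7.6374, v = y - alpha*grad = -0.4855
  prox(v) = soft_thresh(-0.4855, 0.1976) = -0.2879
Iteration 3: beta = 0.5, y = -0.2879 + 0.5*(-0.2879 - 1.2866) = -1.0751
  grad(y) = -1.6012, v = y - alpha*grad = -0.9567
  prox(v) = soft_thresh(-0.9567, 0.1976) = -0.7591
Iteration 4: beta = 0.6, y = -0.7591 + 0.6*(-0.7591 + 0.2879) = -1.0418
  grad(y) = -1.3342, v = y - alpha*grad = -0.943
  prox(v) = soft_thresh(-0.943, 0.1976) = -0.7455
f(x_4) = 4*(-0.7455)^2 + 7*(-0.7455) + 2.67*|-0.7455| = -1.005


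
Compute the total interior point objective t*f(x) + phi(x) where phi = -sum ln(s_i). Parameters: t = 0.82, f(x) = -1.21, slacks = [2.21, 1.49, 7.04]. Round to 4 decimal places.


Step 1: Compute log-barrier.
ln values: [0.793, 0.3988, 1.9516]
phi = -(0.793 + 0.3988 + 1.9516) = -3.1434
Step 2: Compute augmented objective.
t*f(x) = 0.82*-1.21 = -0.9922
Total = -0.9922 - 3.1434 = -4.1356


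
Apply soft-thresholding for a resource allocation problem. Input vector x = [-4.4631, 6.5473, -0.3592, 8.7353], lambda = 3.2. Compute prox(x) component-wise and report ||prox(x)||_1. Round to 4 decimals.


Soft-thresholding with lambda = 3.2:
prox(-4.4631) = sign(-4.4631)*max(|-4.4631| - 3.2, 0) = -1.2631
prox(6.5473) = sign(6.5473)*max(|6.5473| - 3.2, 0) = 3.3473
prox(-0.3592) = sign(-0.3592)*max(|-0.3592| - 3.2, 0) = 0.0
prox(8.7353) = sign(8.7353)*max(|8.7353| - 3.2, 0) = 5.5353
prox(x) = [-1.2631, 3.3473, 0.0, 5.5353]
||prox(x)||_1 = 1.2631 + 3.3473 + 0.0 + 5.5353 = 10.1457


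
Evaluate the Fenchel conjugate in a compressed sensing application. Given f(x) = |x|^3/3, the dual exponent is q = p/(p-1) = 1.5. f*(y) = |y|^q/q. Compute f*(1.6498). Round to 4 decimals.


The conjugate exponent q satisfies 1/p + 1/q = 1.
p = 3, so q = 3/(3 - 1) = 1.5
|y|^q = 1.6498^1.5 = 2.1191
f*(1.6498) = 2.1191 / 1.5 = 1.4127


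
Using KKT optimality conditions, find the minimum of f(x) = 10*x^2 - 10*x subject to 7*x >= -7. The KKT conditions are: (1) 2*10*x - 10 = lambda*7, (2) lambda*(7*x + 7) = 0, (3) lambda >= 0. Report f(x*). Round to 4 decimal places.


Step 1: Try lambda = 0 (constraint inactive).
Stationarity: 2*10*x - 10 = 0
x* = 10/(2*10) = 0.5
Check constraint: 7*0.5 = 3.5 >= -7 -- satisfied.
Step 2: Compute optimal value.
f(x*) = 10*0.5^2 - 10*0.5 = -2.5


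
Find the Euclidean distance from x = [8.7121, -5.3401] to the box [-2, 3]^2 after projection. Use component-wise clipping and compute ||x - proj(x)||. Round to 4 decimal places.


Project each component onto [-2, 3].
clip(8.7121) = 3.0, clip(-5.3401) = -2.0
Projection = [3.0, -2.0]
Squared diffs: [32.6281, 11.1563]
Distance = sqrt(43.7844) = 6.617


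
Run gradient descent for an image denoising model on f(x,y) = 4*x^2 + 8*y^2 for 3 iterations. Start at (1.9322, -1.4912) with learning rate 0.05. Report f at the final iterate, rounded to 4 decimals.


Gradient descent on f(x,y) = 4*x^2 + 8*y^2.
Starting point: (1.9322, -1.4912), alpha = 0.05
Step 1: grad_x = 2*4*1.9322 = 15.4576, grad_y = 2*8*-1.4912 = -23.8592
  x_1 = 1.9322 - 0.05*15.4576 = 1.1593
  y_1 = -1.4912 - 0.05*-23.8592 = -0.2982
Step 2: grad_x = 2*4*1.1593 = 9.2746, grad_y = 2*8*-0.2982 = -4.7718
  x_2 = 1.1593 - 0.05*9.2746 = 0.6956
  y_2 = -0.2982 - 0.05*-4.7718 = -0.0596
Step 3: grad_x = 2*4*0.6956 = 5.5647, grad_y = 2*8*-0.0596 = -0.9544
  x_3 = 0.6956 - 0.05*5.5647 = 0.4174
  y_3 = -0.0596 - 0.05*-0.9544 = -0.0119
f(0.4174, -0.0119) = 4*0.4174^2 + 8*(-0.0119)^2 = 0.6979


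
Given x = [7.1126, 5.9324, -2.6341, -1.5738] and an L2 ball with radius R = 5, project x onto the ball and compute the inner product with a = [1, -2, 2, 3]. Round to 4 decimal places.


Step 1: Compute ||x|| (intermediates to 6 decimals).
||x|| = sqrt(7.1126^2 + 5.9324^2 + (-2.6341)^2 + (-1.5738)^2) = 9.756935
Step 2: Project.
Since ||x|| > R, scale = R/||x|| = 5/9.756935 = 0.512456, proj(x) = scale * x
proj(x) = [3.644895, 3.040094, -1.34986, -0.806503]
Step 3: Dot product.
a^T * proj(x) = 1*3.644895 - 2*3.040094 + 2*(-1.34986) + 3*(-0.806503) = -7.5545


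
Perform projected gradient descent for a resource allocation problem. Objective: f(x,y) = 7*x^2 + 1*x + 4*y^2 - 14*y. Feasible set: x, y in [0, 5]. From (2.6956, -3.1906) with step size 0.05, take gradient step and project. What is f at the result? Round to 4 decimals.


Step 1: Compute gradient at (2.6956, -3.1906).
grad_x = 2*7*2.6956 + 1 = 38.7384
grad_y = 2*4*-3.1906 - 14 = -39.5248
Step 2: Gradient step.
x_raw = 2.6956 - 0.05*38.7384 = 0.7587
y_raw = -3.1906 - 0.05*-39.5248 = -1.2144
Step 3: Project onto [0, 5].
x_proj = clip(0.7587) = 0.7587
y_proj = clip(-1.2144) = 0.0
Step 4: Evaluate f.
f(0.7587, 0.0) = 4.7878


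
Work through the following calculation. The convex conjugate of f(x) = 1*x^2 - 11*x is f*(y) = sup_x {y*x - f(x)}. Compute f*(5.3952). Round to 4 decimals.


f*(y) = sup_x {y*x - a*x^2 - b*x} = sup_x {(y-b)*x - a*x^2}
FOC: (y - b) - 2a*x = 0 => x* = (y - b)/(2a)
x* = (5.3952 + 11)/(2*1) = 8.1976
f*(5.3952) = (y-b)^2/(4a) = (5.3952 + 11)^2/(4*1)
= 268.8026/4 = 67.2006


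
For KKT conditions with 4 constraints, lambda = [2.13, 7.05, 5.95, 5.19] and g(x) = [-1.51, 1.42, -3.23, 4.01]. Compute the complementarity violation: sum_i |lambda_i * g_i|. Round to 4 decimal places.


KKT complementary slackness check:
lambda_1 * g_1 = 2.13 * -1.51 = -3.2163
lambda_2 * g_2 = 7.05 * 1.42 = 10.011
lambda_3 * g_3 = 5.95 * -3.23 = -19.2185
lambda_4 * g_4 = 5.19 * 4.01 = 20.8119
Total violation = 3.2163 + 10.011 + 19.2185 + 20.8119 = 53.2577


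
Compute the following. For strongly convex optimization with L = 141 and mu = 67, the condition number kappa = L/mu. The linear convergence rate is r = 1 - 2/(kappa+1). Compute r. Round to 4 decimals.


Step 1: Compute the condition number.
kappa = L/mu = 141/67 = 2.1045
Step 2: Compute the convergence rate.
r = 1 - 2/(kappa + 1) = 1 - 2*mu/(L + mu) = (L - mu)/(L + mu) = 74/208 = 0.3558


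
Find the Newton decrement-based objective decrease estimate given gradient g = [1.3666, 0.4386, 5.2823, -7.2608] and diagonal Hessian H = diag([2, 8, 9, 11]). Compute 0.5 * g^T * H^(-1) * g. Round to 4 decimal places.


Step 1: H is diagonal, so H^(-1) * g = [0.6833, 0.0548, 0.5869, -0.6601].
Step 2: g^T H^(-1) g = sum_i g_i^2 / H_ii
  = (1.3666)^2/2 + (0.4386)^2/8 + (5.2823)^2/9 + (-7.2608)^2/11
  = 0.9338 + 0.024 + 3.1003 + 4.7927 = 8.8508
Step 3: Objective decrease = 0.5 * g^T H^(-1) g = 4.4254


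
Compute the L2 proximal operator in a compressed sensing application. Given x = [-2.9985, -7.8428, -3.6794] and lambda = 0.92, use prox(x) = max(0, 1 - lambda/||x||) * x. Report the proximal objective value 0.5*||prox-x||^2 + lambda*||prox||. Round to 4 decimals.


Step 1: Compute ||x||.
||x|| = 9.1673
Step 2: Compute scaling factor.
scale = max(0, 1 - 0.92/9.1673) = 0.8996
Step 3: prox(x) = [-2.6976, -7.0557, -3.3101]
||prox(x)|| = 8.2473
Step 4: Proximal objective.
0.5*||prox-x||^2 = 0.4232
lambda*||prox|| = 7.5875
Total = 8.0107


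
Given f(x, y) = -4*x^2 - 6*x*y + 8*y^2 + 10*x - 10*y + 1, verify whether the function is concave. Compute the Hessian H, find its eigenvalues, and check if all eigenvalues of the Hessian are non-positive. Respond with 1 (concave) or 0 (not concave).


The Hessian of f(x,y) = -4*x^2 - 6*x*y + 8*y^2 + 10*x - 10*y + 1 is:
H = [[-8, -6], [-6, 16]]
Trace = -8 + 16 = 8
Determinant = -8*16 - (-6)^2 = -164
Discriminant = (8)^2 - 4*-164 = 720.0
Eigenvalues: lambda_1 = -9.4164, lambda_2 = 17.4164
The function is not concave.

0


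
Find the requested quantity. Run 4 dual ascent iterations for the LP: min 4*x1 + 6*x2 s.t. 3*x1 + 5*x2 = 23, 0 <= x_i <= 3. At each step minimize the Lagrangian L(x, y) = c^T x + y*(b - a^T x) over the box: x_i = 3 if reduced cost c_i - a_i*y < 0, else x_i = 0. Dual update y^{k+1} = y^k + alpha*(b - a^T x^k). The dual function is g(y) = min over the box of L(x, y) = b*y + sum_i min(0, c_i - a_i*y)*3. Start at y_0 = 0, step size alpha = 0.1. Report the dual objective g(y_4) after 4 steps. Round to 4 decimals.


Dual ascent for LP: min 4*x1 + 6*x2, 3*x1 + 5*x2 = 23, 0 <= x_i <= 3
Step 1: y^k = 0.0, reduced costs: (4.0, 6.0)
  x^k = (0.0, 0.0), subgradient = b - a^T x = 23.0
  y^{k+1} = 0.0 + 0.1*23.0 = 2.3
Step 2: y^k = 2.3, reduced costs: (-2.9, -5.5)
  x^k = (3.0, 3.0), subgradient = b - a^T x = -1.0
  y^{k+1} = 2.3 + 0.1*-1.0 = 2.2
Step 3: y^k = 2.2, reduced costs: (-2.6, -5.0)
  x^k = (3.0, 3.0), subgradient = b - a^T x = -1.0
  y^{k+1} = 2.2 + 0.1*-1.0 = 2.1
Step 4: y^k = 2.1, reduced costs: (-2.3, -4.5)
  x^k = (3.0, 3.0), subgradient = b - a^T x = -1.0
  y^{k+1} = 2.1 + 0.1*-1.0 = 2.0
Dual objective at y_4 = 2.0: reduced costs (-2.0, -4.0), box minimizer x = (3.0, 3.0)
g(y_4) = b*y + (c1 - a1*y)*x1 + (c2 - a2*y)*x2 = 23*2.0 + (-2.0)*3.0 + (-4.0)*3.0 = 46.0 - 6.0 - 12.0 = 28.0


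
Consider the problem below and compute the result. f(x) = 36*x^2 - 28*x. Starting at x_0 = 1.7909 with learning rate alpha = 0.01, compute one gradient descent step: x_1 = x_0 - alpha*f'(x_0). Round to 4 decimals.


We compute the gradient at x_0 and apply the update.
f'(x) = 72*x - 28
f'(1.7909) = 72*1.7909 - 28 = 100.9448
x_1 = 1.7909 - 0.01*100.9448 = 0.7815


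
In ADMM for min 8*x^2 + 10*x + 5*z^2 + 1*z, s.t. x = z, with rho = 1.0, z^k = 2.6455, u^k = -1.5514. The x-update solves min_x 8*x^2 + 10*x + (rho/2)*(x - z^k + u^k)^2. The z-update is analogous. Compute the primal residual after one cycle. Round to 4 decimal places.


ADMM iteration with rho = 1.0, z^k = 2.6455, u^k = -1.5514
Step 1: x-update.
Minimize 8*x^2 + 10*x + (1.0/2)*(x - 2.6455 - 1.5514)^2
FOC: (2*8 + 1.0)*x = -10 + 1.0*(2.6455 + 1.5514)
x^{k+1} = -0.3414
Step 2: z-update.
Minimize 5*z^2 + 1*z + (1.0/2)*(-0.3414 - z - 1.5514)^2
FOC: (2*5 + 1.0)*z = -1 + 1.0*(-0.3414 - 1.5514)
z^{k+1} = -0.263
Step 3: u-update.
u^{k+1} = -1.5514 - 0.3414 + 0.263 = -1.6298
Step 4: Primal residual = |-0.3414 + 0.263| = 0.0784


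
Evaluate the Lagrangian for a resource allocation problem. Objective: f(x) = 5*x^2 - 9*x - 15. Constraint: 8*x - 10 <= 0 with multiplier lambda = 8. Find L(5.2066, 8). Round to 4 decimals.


Step 1: Evaluate f(x).
f(5.2066) = 5*5.2066^2 - 9*5.2066 - 15 = 73.684
Step 2: Evaluate g(x).
g(5.2066) = 8*5.2066 - 10 = 31.6528
Step 3: Compute Lagrangian.
L = 73.684 + 8*31.6528 = 326.9064


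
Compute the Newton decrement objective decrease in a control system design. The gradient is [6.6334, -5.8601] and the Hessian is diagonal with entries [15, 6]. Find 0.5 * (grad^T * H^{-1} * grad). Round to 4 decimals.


Step 1: H is diagonal, so H^(-1) * g = [0.4422, -0.9767].
Step 2: g^T H^(-1) g = sum_i g_i^2 / H_ii
  = (6.6334)^2/15 + (-5.8601)^2/6
  = 2.9335 + 5.7235 = 8.6569
Step 3: Objective decrease = 0.5 * g^T H^(-1) g = 4.3285


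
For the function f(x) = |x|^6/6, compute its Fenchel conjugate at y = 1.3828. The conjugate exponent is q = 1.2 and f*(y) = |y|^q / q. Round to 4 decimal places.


The conjugate exponent q satisfies 1/p + 1/q = 1.
p = 6, so q = 6/(6 - 1) = 1.2
|y|^q = 1.3828^1.2 = 1.4754
f*(1.3828) = 1.4754 / 1.2 = 1.2295


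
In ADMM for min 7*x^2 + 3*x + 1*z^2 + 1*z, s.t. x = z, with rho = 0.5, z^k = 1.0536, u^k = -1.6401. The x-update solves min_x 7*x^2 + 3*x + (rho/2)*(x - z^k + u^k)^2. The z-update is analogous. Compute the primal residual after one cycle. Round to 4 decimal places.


ADMM iteration with rho = 0.5, z^k = 1.0536, u^k = -1.6401
Step 1: x-update.
Minimize 7*x^2 + 3*x + (0.5/2)*(x - 1.0536 - 1.6401)^2
FOC: (2*7 + 0.5)*x = -3 + 0.5*(1.0536 + 1.6401)
x^{k+1} = -0.114
Step 2: z-update.
Minimize 1*z^2 + 1*z + (0.5/2)*(-0.114 - z - 1.6401)^2
FOC: (2*1 + 0.5)*z = -1 + 0.5*(-0.114 - 1.6401)
z^{k+1} = -0.7508
Step 3: u-update.
u^{k+1} = -1.6401 - 0.114 + 0.7508 = -1.0033
Step 4: Primal residual = |-0.114 + 0.7508| = 0.6368


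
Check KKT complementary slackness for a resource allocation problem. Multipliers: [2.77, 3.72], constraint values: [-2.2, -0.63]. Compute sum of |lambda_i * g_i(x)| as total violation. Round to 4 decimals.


KKT complementary slackness check:
lambda_1 * g_1 = 2.77 * -2.2 = -6.094
lambda_2 * g_2 = 3.72 * -0.63 = -2.3436
Total violation = 6.094 + 2.3436 = 8.4376


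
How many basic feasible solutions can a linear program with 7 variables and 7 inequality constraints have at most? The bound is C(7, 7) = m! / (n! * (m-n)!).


Each vertex corresponds to some choice of n active constraints out of m, so the number of vertices is at most C(m, n) = m! / (n!(m-n)!).
m = 7, n = 7
Numerator: 7 * 6 * 5 * 4 * 3 * 2 * 1
Denominator: 7! = 5040
C(7, 7) = 1


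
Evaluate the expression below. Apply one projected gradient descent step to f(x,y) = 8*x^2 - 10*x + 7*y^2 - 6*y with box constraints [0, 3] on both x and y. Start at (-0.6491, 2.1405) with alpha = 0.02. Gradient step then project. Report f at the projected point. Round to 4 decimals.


Step 1: Compute gradient at (-0.6491, 2.1405).
grad_x = 2*8*-0.6491 - 10 = -20.3856
grad_y = 2*7*2.1405 - 6 = 23.967
Step 2: Gradient step.
x_raw = -0.6491 - 0.02*-20.3856 = -0.2414
y_raw = 2.1405 - 0.02*23.967 = 1.6612
Step 3: Project onto [0, 3].
x_proj = clip(-0.2414) = 0.0
y_proj = clip(1.6612) = 1.6612
Step 4: Evaluate f.
f(0.0, 1.6612) = 9.3492


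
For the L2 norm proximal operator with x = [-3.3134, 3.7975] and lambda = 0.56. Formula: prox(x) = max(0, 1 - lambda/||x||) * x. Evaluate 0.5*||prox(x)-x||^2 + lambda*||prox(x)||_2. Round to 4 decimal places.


Step 1: Compute ||x||.
||x|| = 5.0398
Step 2: Compute scaling factor.
scale = max(0, 1 - 0.56/5.0398) = 0.8889
Step 3: prox(x) = [-2.9452, 3.3755]
||prox(x)|| = 4.4798
Step 4: Proximal objective.
0.5*||prox-x||^2 = 0.1568
lambda*||prox|| = 2.5087
Total = 2.6655


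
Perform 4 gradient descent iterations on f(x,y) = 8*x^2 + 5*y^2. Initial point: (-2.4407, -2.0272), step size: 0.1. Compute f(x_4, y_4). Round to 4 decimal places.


Gradient descent on f(x,y) = 8*x^2 + 5*y^2.
Starting point: (-2.4407, -2.0272), alpha = 0.1
Step 1: grad_x = 2*8*-2.4407 = -39.0512, grad_y = 2*5*-2.0272 = -20.272
  x_1 = -2.4407 - 0.1*-39.0512 = 1.4644
  y_1 = -2.0272 - 0.1*-20.272 = 0.0
Step 2: grad_x = 2*8*1.4644 = 23.4307, grad_y = 2*5*0.0 = 0.0
  x_2 = 1.4644 - 0.1*23.4307 = -0.8787
  y_2 = 0.0 - 0.1*0.0 = 0.0
Step 3: grad_x = 2*8*-0.8787 = -14.0584, grad_y = 2*5*0.0 = 0.0
  x_3 = -0.8787 - 0.1*-14.0584 = 0.5272
  y_3 = 0.0 - 0.1*0.0 = 0.0
Step 4: grad_x = 2*8*0.5272 = 8.4351, grad_y = 2*5*0.0 = 0.0
  x_4 = 0.5272 - 0.1*8.4351 = -0.3163
  y_4 = 0.0 - 0.1*0.0 = 0.0
f(-0.3163, 0.0) = 8*(-0.3163)^2 + 5*0.0^2 = 0.8004


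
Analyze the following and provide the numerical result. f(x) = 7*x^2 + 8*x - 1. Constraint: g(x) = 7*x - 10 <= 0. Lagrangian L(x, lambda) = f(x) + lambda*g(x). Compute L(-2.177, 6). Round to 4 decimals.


Step 1: Evaluate f(x).
f(-2.177) = 7*(-2.177)^2 + 8*(-2.177) - 1 = 14.7593
Step 2: Evaluate g(x).
g(-2.177) = 7*-2.177 - 10 = -25.239
Step 3: Compute Lagrangian.
L = 14.7593 + 6*-25.239 = -136.6747


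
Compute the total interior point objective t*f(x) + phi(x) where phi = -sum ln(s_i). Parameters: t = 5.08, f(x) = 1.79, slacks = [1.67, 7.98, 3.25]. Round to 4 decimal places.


Step 1: Compute log-barrier.
ln values: [0.5128, 2.0769, 1.1787]
phi = -(0.5128 + 2.0769 + 1.1787) = -3.7684
Step 2: Compute augmented objective.
t*f(x) = 5.08*1.79 = 9.0932
Total = 9.0932 - 3.7684 = 5.3248


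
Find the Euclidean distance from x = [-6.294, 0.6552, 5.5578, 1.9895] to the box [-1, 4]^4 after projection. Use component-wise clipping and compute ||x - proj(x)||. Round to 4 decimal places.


Project each component onto [-1, 4].
clip(-6.294) = -1.0, clip(0.6552) = 0.6552, clip(5.5578) = 4.0, clip(1.9895) = 1.9895
Projection = [-1.0, 0.6552, 4.0, 1.9895]
Squared diffs: [28.0264, 0.0, 2.4267, 0.0]
Distance = sqrt(30.4531) = 5.5184


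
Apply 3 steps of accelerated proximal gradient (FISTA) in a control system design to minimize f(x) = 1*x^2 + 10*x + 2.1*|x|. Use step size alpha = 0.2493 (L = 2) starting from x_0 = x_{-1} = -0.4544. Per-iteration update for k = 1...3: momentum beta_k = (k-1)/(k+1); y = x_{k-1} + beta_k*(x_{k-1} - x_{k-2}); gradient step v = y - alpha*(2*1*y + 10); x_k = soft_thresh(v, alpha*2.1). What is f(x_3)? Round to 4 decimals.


FISTA on f(x) = 1*x^2 + 10*x + 2.1*|x|
L = 2, alpha = 0.2493
Iteration 1: beta = 0.0, y = -0.4544 + 0.0*(-0.4544 + 0.4544) = -0.4544
  grad(y) = 9.0912, v = y - alpha*grad = -2.7208
  prox(v) = soft_thresh(-2.7208, 0.5235) = -2.1973
Iteration 2: beta = 0.3333, y = -2.1973 + 0.3333*(-2.1973 + 0.4544) = -2.7783
  grad(y) = 4.4435, v = y - alpha*grad = -3.886
  prox(v) = soft_thresh(-3.886, 0.5235) = -3.3625
Iteration 3: beta = 0.5, y = -3.3625 + 0.5*(-3.3625 + 2.1973) = -3.9451
  grad(y) = 2.1098, v = y - alpha*grad = -4.4711
  prox(v) = soft_thresh(-4.4711, 0.5235) = -3.9475
f(x_3) = 1*(-3.9475)^2 + 10*(-3.9475) + 2.1*|-3.9475| = -15.6025


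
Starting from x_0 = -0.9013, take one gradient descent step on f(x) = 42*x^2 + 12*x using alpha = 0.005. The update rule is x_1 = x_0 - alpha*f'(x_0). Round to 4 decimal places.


We compute the gradient at x_0 and apply the update.
f'(x) = 84*x + 12
f'(-0.9013) = 84*-0.9013 + 12 = -63.7092
x_1 = -0.9013 - 0.005*-63.7092 = -0.5828


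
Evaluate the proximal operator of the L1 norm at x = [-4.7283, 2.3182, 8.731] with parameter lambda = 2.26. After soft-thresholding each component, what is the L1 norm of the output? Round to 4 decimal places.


Soft-thresholding with lambda = 2.26:
prox(-4.7283) = sign(-4.7283)*max(|-4.7283| - 2.26, 0) = -2.4683
prox(2.3182) = sign(2.3182)*max(|2.3182| - 2.26, 0) = 0.0582
prox(8.731) = sign(8.731)*max(|8.731| - 2.26, 0) = 6.471
prox(x) = [-2.4683, 0.0582, 6.471]
||prox(x)||_1 = 2.4683 + 0.0582 + 6.471 = 8.9975


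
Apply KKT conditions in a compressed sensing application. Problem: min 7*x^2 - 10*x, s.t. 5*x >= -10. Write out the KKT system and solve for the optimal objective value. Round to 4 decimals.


Step 1: Try lambda = 0 (constraint inactive).
Stationarity: 2*7*x - 10 = 0
x* = 10/(2*7) = 5/7 = 0.7143 (rounded; the exact value 5/7 is used below)
Check constraint: 5*0.7143 = 3.5715 >= -10 -- satisfied.
Step 2: Compute optimal value.
f(x*) = 7*(5/7)^2 - 10*(5/7) = -3.5714


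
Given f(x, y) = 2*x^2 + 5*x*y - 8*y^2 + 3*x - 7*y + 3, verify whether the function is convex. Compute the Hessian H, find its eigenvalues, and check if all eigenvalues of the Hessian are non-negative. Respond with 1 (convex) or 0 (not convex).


The Hessian of f(x,y) = 2*x^2 + 5*x*y - 8*y^2 + 3*x - 7*y + 3 is:
H = [[4, 5], [5, -16]]
Trace = 4 - 16 = -12
Determinant = 4*-16 - (5)^2 = -89
Discriminant = (-12)^2 - 4*-89 = 500.0
Eigenvalues: lambda_1 = -17.1803, lambda_2 = 5.1803
The function is not convex.

0


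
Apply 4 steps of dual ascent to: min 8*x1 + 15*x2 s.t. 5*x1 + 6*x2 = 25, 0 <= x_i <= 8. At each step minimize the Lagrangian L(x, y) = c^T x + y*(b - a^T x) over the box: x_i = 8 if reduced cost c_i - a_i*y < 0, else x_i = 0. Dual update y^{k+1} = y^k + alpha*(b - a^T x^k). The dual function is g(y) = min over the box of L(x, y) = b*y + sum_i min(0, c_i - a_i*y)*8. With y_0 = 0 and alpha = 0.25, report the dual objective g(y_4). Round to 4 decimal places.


Dual ascent for LP: min 8*x1 + 15*x2, 5*x1 + 6*x2 = 25, 0 <= x_i <= 8
Step 1: y^k = 0.0, reduced costs: (8.0, 15.0)
  x^k = (0.0, 0.0), subgradient = b - a^T x = 25.0
  y^{k+1} = 0.0 + 0.25*25.0 = 6.25
Step 2: y^k = 6.25, reduced costs: (-23.25, -22.5)
  x^k = (8.0, 8.0), subgradient = b - a^T x = -63.0
  y^{k+1} = 6.25 + 0.25*-63.0 = -9.5
Step 3: y^k = -9.5, reduced costs: (55.5, 72.0)
  x^k = (0.0, 0.0), subgradient = b - a^T x = 25.0
  y^{k+1} = -9.5 + 0.25*25.0 = -3.25
Step 4: y^k = -3.25, reduced costs: (24.25, 34.5)
  x^k = (0.0, 0.0), subgradient = b - a^T x = 25.0
  y^{k+1} = -3.25 + 0.25*25.0 = 3.0
Dual objective at y_4 = 3.0: reduced costs (-7.0, -3.0), box minimizer x = (8.0, 8.0)
g(y_4) = b*y + (c1 - a1*y)*x1 + (c2 - a2*y)*x2 = 25*3.0 + (-7.0)*8.0 + (-3.0)*8.0 = 75.0 - 56.0 - 24.0 = -5.0


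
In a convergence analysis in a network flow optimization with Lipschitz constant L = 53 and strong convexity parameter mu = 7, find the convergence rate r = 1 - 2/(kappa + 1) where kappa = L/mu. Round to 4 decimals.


Step 1: Compute the condition number.
kappa = L/mu = 53/7 = 7.5714
Step 2: Compute the convergence rate.
r = 1 - 2/(kappa + 1) = 1 - 2*mu/(L + mu) = (L - mu)/(L + mu) = 46/60 = 0.7667


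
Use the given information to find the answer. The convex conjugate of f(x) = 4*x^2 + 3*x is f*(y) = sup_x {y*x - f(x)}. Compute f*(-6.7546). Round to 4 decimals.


f*(y) = sup_x {y*x - a*x^2 - b*x} = sup_x {(y-b)*x - a*x^2}
FOC: (y - b) - 2a*x = 0 => x* = (y - b)/(2a)
x* = (-6.7546 - 3)/(2*4) = -1.2193
f*(-6.7546) = (y-b)^2/(4a) = (-6.7546 - 3)^2/(4*4)
= 95.1522/16 = 5.947


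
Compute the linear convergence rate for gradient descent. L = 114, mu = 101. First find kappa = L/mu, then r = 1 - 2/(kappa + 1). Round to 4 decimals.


Step 1: Compute the condition number.
kappa = L/mu = 114/101 = 1.1287
Step 2: Compute the convergence rate.
r = 1 - 2/(kappa + 1) = 1 - 2*mu/(L + mu) = (L - mu)/(L + mu) = 13/215 = 0.0605


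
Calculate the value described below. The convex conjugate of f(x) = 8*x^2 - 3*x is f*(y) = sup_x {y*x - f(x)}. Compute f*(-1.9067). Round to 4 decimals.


f*(y) = sup_x {y*x - a*x^2 - b*x} = sup_x {(y-b)*x - a*x^2}
FOC: (y - b) - 2a*x = 0 => x* = (y - b)/(2a)
x* = (-1.9067 + 3)/(2*8) = 0.0683
f*(-1.9067) = (y-b)^2/(4a) = (-1.9067 + 3)^2/(4*8)
= 1.1953/32 = 0.0374


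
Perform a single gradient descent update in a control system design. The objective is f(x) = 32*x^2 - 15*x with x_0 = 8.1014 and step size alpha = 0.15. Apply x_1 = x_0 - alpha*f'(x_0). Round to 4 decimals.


We compute the gradient at x_0 and apply the update.
f'(x) = 64*x - 15
f'(8.1014) = 64*8.1014 - 15 = 503.4896
x_1 = 8.1014 - 0.15*503.4896 = -67.422


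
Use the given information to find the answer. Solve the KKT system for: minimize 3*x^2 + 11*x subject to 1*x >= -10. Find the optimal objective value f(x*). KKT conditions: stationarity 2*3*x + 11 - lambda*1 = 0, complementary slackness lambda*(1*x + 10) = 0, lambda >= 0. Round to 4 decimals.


Step 1: Try lambda = 0 (constraint inactive).
Stationarity: 2*3*x + 11 = 0
x* = -11/(2*3) = -11/6 = -1.8333 (rounded; the exact value -11/6 is used below)
Check constraint: 1*-1.8333 = -1.8333 >= -10 -- satisfied.
Step 2: Compute optimal value.
f(x*) = 3*(-11/6)^2 + 11*(-11/6) = -10.0833


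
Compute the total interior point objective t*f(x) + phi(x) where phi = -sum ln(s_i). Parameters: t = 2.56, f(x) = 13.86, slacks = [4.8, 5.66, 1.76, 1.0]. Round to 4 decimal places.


Step 1: Compute log-barrier.
ln values: [1.5686, 1.7334, 0.5653, 0.0]
phi = -(1.5686 + 1.7334 + 0.5653 + 0.0) = -3.8674
Step 2: Compute augmented objective.
t*f(x) = 2.56*13.86 = 35.4816
Total = 35.4816 - 3.8674 = 31.6142


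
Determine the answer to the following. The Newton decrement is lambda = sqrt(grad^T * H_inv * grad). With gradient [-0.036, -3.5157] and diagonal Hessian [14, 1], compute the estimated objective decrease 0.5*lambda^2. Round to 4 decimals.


Step 1: H is diagonal, so H^(-1) * g = [-0.0026, -3.5157].
Step 2: g^T H^(-1) g = sum_i g_i^2 / H_ii
  = (-0.036)^2/14 + (-3.5157)^2/1
  = 0.0001 + 12.3601 = 12.3602
Step 3: Objective decrease = 0.5 * g^T H^(-1) g = 6.1801


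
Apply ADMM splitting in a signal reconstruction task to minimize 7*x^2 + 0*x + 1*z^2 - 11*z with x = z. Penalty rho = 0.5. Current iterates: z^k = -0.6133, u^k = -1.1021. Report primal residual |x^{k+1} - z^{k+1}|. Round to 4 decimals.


ADMM iteration with rho = 0.5, z^k = -0.6133, u^k = -1.1021
Step 1: x-update.
Minimize 7*x^2 + 0*x + (0.5/2)*(x + 0.6133 - 1.1021)^2
FOC: (2*7 + 0.5)*x = 0 + 0.5*(-0.6133 + 1.1021)
x^{k+1} = 0.0169
Step 2: z-update.
Minimize 1*z^2 - 11*z + (0.5/2)*(0.0169 - z - 1.1021)^2
FOC: (2*1 + 0.5)*z = 11 + 0.5*(0.0169 - 1.1021)
z^{k+1} = 4.183
Step 3: u-update.
u^{k+1} = -1.1021 + 0.0169 - 4.183 = -5.2682
Step 4: Primal residual = |0.0169 - 4.183| = 4.1661


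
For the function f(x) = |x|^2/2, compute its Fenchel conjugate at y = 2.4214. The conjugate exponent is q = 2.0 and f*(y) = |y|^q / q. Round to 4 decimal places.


The conjugate exponent q satisfies 1/p + 1/q = 1.
p = 2, so q = 2/(2 - 1) = 2.0
|y|^q = 2.4214^2.0 = 5.8632
f*(2.4214) = 5.8632 / 2.0 = 2.9316


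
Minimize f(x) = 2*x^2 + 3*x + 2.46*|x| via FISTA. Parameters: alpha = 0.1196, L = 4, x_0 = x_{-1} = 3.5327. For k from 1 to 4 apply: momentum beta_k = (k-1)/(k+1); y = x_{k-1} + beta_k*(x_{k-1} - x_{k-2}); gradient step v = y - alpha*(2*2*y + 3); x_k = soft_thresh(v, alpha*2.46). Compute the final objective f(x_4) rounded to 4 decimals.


FISTA on f(x) = 2*x^2 + 3*x + 2.46*|x|
L = 4, alpha = 0.1196
Iteration 1: beta = 0.0, y = 3.5327 + 0.0*(3.5327 - 3.5327) = 3.5327
  grad(y) = 17.1308, v = y - alpha*grad = 1.4839
  prox(v) = soft_thresh(1.4839, 0.2942) = 1.1896
Iteration 2: beta = 0.3333, y = 1.1896 + 0.3333*(1.1896 - 3.5327) = 0.4086
  grad(y) = 4.6345, v = y - alpha*grad = -0.1457
  prox(v) = soft_thresh(-0.1457, 0.2942) = 0.0
Iteration 3: beta = 0.5, y = 0.0 + 0.5*(0.0 - 1.1896) = -0.5948
  grad(y) = 0.6207, v = y - alpha*grad = -0.6691
  prox(v) = soft_thresh(-0.6691, 0.2942) = -0.3748
Iteration 4: beta = 0.6, y = -0.3748 + 0.6*(-0.3748 - 0.0) = -0.5997
  grad(y) = 0.601, v = y - alpha*grad = -0.6716
  prox(v) = soft_thresh(-0.6716, 0.2942) = -0.3774
f(x_4) = 2*(-0.3774)^2 + 3*(-0.3774) + 2.46*|-0.3774| = 0.0811
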